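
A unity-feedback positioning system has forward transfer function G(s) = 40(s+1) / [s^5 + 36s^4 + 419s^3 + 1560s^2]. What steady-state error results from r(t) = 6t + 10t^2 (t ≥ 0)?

780

Lowest-order denominator term is 1560s^2, so the open loop has 2 poles at the origin → type 2 system. Taking each input component in turn:
  • 6t: tracked with zero error.
  • 10t^2: e_ss = 20/K_a with K_a=1/39 → 780.
Total e_ss = 780.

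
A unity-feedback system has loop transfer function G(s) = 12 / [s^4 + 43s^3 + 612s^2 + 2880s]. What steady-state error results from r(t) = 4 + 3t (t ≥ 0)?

The denominator has no term below 2880s — 1 pole at s=0, type 1. Treating each term separately:
  • 4: tracked with zero error.
  • 3t: e_ss = 3/K_v with K_v=1/240 → 720.
Total e_ss = 720.

720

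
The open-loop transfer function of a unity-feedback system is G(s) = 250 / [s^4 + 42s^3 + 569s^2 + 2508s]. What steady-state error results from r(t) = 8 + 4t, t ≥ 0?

40.128

Lowest-order denominator term is 2508s, so the open loop has 1 pole at the origin → type 1 system. Taking each input component in turn:
  • 8: tracked with zero error.
  • 4t: e_ss = 4/K_v with K_v=125/1254 → 40.128.
Total e_ss = 40.128.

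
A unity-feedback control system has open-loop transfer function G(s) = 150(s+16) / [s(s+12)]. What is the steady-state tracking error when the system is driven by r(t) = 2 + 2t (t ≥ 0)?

The open loop has one pole at the origin → type 1 system. Treating each term separately:
  • 2: tracked with zero error.
  • 2t: e_ss = 2/K_v with K_v=200 → 0.01.
Total e_ss = 0.01.

0.01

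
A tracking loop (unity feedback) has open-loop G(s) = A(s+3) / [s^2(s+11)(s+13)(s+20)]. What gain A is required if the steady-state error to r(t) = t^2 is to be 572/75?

250

The open loop has two poles at the origin → type 2 system.
K_a = lim_{s→0} s^2·G(s) = A·3 / (11·13·20) = (3/2860)·A.
e_ss = 2/K_a = 572/75 ⇒ K_a = 75/286 ⇒ A = (75/286)/(3/2860) = 250.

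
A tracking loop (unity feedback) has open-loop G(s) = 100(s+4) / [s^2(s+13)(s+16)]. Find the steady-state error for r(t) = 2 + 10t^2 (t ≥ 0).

10.4

Two free integrators in G(s): this is a type 2 system. By superposition:
  • 2: tracked with zero error.
  • 10t^2: e_ss = 20/K_a with K_a=25/13 → 10.4.
Total e_ss = 10.4.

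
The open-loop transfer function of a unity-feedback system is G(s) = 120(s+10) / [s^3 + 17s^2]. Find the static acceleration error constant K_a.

Lowest-order denominator term is 17s^2, so the open loop has 2 poles at the origin → type 2 system.
K_a = lim_{s→0} s^2·G(s) = 120·10 / 17 = 1200/17.

1200/17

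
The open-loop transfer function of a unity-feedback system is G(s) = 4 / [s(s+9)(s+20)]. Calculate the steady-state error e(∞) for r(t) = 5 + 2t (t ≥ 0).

90

The open loop has one pole at the origin → type 1 system. By superposition:
  • 5: tracked with zero error.
  • 2t: e_ss = 2/K_v with K_v=1/45 → 90.
Total e_ss = 90.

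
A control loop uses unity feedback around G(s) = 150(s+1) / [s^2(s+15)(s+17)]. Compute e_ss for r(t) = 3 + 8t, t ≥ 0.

System type = 2 (two poles at s=0). By superposition:
  • 3: tracked with zero error.
  • 8t: tracked with zero error.
Total e_ss = 0.

0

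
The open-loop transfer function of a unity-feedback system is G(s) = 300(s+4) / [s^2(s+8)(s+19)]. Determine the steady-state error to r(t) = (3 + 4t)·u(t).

0

System type = 2 (two poles at s=0). By superposition:
  • 3: tracked with zero error.
  • 4t: tracked with zero error.
Total e_ss = 0.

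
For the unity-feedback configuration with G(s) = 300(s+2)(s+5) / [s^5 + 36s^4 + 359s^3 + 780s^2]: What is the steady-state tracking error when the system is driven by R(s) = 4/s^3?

Lowest-order denominator term is 780s^2, so the open loop has 2 poles at the origin → type 2 system.
K_a = lim_{s→0} s^2·G(s) = 300·2·5 / 780 = 50/13.
r(t) = 2t^2 gives R(s) = 4/s^3.
e_ss = 4/K_a = 4/(50/13) = 1.04.

1.04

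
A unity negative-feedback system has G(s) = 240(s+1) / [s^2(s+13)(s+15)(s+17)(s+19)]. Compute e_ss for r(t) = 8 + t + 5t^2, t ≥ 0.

System type = 2 (two poles at s=0). Treating each term separately:
  • 8: tracked with zero error.
  • t: tracked with zero error.
  • 5t^2: e_ss = 10/K_a with K_a=16/4199 → 2624.375.
Total e_ss = 2624.375.

2624.375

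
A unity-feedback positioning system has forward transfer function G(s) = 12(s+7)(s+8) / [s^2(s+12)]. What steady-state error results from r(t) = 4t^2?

1/7

System type = 2 (two poles at s=0).
K_a = lim_{s→0} s^2·G(s) = 12·7·8 / (12) = 56.
r(t) = 4t^2 gives R(s) = 8/s^3.
e_ss = 8/K_a = 8/56 = 1/7.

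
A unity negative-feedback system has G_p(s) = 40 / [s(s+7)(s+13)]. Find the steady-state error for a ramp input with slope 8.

18.2

One free integrator in G_p(s): this is a type 1 system.
K_v = lim_{s→0} s·G_p(s) = 40 / (7·13) = 40/91.
e_ss = 8/K_v = 8/(40/91) = 18.2.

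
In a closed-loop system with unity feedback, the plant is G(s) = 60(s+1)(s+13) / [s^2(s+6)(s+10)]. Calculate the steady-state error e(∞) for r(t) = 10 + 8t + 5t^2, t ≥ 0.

Two free integrators in G(s): this is a type 2 system. By superposition:
  • 10: tracked with zero error.
  • 8t: tracked with zero error.
  • 5t^2: e_ss = 10/K_a with K_a=13 → 10/13.
Total e_ss = 10/13.

10/13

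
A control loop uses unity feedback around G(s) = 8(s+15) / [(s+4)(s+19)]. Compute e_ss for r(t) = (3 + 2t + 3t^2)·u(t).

No free integrators in G(s): this is a type 0 system. Taking each input component in turn:
  • 3: e_ss = 3/(1+K_p) with K_p=30/19 → 57/49.
  • 2t: a type-0 system cannot track it, e_ss → ∞.
  • 3t^2: a type-0 system cannot track it, e_ss → ∞.
The unbounded component dominates.

infinity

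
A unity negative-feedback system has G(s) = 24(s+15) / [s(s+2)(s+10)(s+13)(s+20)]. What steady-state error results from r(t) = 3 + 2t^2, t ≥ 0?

One free integrator in G(s): this is a type 1 system. Taking each input component in turn:
  • 3: tracked with zero error.
  • 2t^2: a type-1 system cannot track it, e_ss → ∞.
The unbounded component dominates.

infinity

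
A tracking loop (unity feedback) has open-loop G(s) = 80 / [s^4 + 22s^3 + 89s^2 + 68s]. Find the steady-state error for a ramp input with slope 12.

Factoring s from the denominator leaves a polynomial with constant term 68, so the system is type 1.
K_v = lim_{s→0} s·G(s) = 80 / 68 = 20/17.
e_ss = 12/K_v = 12/(20/17) = 10.2.

10.2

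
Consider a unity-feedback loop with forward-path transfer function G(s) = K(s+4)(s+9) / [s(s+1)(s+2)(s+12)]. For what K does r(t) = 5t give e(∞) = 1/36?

The open loop has one pole at the origin → type 1 system.
K_v = lim_{s→0} s·G(s) = K·4·9 / (1·2·12) = 1.5·K.
e_ss = 5/K_v = 1/36 ⇒ K_v = 180 ⇒ K = 180/1.5 = 120.

120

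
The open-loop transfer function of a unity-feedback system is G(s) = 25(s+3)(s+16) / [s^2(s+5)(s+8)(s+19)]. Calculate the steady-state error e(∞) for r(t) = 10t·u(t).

G(s) has two factors of s in the denominator, so the system is type 2.
K_v = ∞ for a type-2 system; e_ss to a ramp is zero.

0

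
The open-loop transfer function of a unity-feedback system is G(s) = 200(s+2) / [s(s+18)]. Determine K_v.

200/9

System type = 1 (one pole at s=0).
K_v = lim_{s→0} s·G(s) = 200·2 / (18) = 200/9.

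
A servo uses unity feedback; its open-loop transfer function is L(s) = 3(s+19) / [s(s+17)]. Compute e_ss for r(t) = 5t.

System type = 1 (one pole at s=0).
K_v = lim_{s→0} s·L(s) = 3·19 / (17) = 57/17.
e_ss = 5/K_v = 5/(57/17) = 85/57.

85/57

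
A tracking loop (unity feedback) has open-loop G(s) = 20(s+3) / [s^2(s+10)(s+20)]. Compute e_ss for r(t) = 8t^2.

160/3

The open loop has two poles at the origin → type 2 system.
K_a = lim_{s→0} s^2·G(s) = 20·3 / (10·20) = 0.3.
r(t) = 8t^2 gives R(s) = 16/s^3.
e_ss = 16/K_a = 16/0.3 = 160/3.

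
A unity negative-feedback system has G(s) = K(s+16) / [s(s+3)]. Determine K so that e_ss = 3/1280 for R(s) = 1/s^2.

G(s) has one factor of s in the denominator, so the system is type 1.
K_v = lim_{s→0} s·G(s) = K·16 / (3) = (16/3)·K.
e_ss = 1/K_v = 3/1280 ⇒ K_v = 1280/3 ⇒ K = (1280/3)/(16/3) = 80.

80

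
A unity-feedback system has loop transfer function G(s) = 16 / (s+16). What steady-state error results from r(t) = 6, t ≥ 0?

3

G(s) has no factors of s in the denominator, so the system is type 0.
K_p = lim_{s→0} G(s) = 16 / (16) = 1.
e_ss = 6/(1 + K_p) = 6/2 = 3.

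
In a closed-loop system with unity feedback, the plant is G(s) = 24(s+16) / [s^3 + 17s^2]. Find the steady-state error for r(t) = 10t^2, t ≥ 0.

85/96

Factoring s^2 from the denominator leaves a polynomial with constant term 17, so the system is type 2.
K_a = lim_{s→0} s^2·G(s) = 24·16 / 17 = 384/17.
r(t) = 10t^2 gives R(s) = 20/s^3.
e_ss = 20/K_a = 20/(384/17) = 85/96.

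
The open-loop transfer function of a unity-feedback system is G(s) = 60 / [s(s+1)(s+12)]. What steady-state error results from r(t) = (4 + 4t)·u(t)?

G(s) has one factor of s in the denominator, so the system is type 1. Taking each input component in turn:
  • 4: tracked with zero error.
  • 4t: e_ss = 4/K_v with K_v=5 → 0.8.
Total e_ss = 0.8.

0.8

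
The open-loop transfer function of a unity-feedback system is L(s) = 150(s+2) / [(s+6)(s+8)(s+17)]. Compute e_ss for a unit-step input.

No free integrators in L(s): this is a type 0 system.
K_p = lim_{s→0} L(s) = 150·2 / (6·8·17) = 25/68.
e_ss = 1/(1 + K_p) = 1/(93/68) = 68/93.

68/93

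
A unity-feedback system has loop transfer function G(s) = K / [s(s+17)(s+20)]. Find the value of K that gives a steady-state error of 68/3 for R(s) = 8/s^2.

System type = 1 (one pole at s=0).
K_v = lim_{s→0} s·G(s) = K / (17·20) = (1/340)·K.
e_ss = 8/K_v = 68/3 ⇒ K_v = 6/17 ⇒ K = (6/17)/(1/340) = 120.

120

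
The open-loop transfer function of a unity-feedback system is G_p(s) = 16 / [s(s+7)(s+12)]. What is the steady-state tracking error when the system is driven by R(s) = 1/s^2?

G_p(s) has one factor of s in the denominator, so the system is type 1.
K_v = lim_{s→0} s·G_p(s) = 16 / (7·12) = 4/21.
e_ss = 1/K_v = 1/(4/21) = 5.25.

5.25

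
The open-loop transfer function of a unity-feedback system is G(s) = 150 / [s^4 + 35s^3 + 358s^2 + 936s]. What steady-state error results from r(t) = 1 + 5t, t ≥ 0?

The denominator has no term below 936s — 1 pole at s=0, type 1. Treating each term separately:
  • 1: tracked with zero error.
  • 5t: e_ss = 5/K_v with K_v=25/156 → 31.2.
Total e_ss = 31.2.

31.2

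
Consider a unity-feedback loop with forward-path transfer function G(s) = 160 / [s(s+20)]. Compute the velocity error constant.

8

The open loop has one pole at the origin → type 1 system.
K_v = lim_{s→0} s·G(s) = 160 / (20) = 8.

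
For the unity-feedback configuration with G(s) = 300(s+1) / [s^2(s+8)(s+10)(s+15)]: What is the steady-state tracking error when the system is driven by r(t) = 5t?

Two free integrators in G(s): this is a type 2 system.
K_v = ∞ for a type-2 system; e_ss to a ramp is zero.

0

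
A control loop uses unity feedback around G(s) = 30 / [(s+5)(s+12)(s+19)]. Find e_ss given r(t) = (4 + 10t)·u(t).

infinity

G(s) has no factors of s in the denominator, so the system is type 0. Treating each term separately:
  • 4: e_ss = 4/(1+K_p) with K_p=1/38 → 152/39.
  • 10t: a type-0 system cannot track it, e_ss → ∞.
The unbounded component dominates.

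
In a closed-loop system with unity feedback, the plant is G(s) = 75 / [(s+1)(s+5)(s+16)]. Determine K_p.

System type = 0 (no poles at s=0).
K_p = lim_{s→0} G(s) = 75 / (1·5·16) = 0.9375.

0.9375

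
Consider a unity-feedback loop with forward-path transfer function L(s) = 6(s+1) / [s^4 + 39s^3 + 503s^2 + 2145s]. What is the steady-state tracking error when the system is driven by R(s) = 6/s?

Lowest-order denominator term is 2145s, so the open loop has 1 pole at the origin → type 1 system.
K_p = ∞ for a type-1 system; e_ss to a step is zero.

0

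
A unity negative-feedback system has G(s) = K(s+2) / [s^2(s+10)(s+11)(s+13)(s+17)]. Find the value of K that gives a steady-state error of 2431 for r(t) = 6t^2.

60

System type = 2 (two poles at s=0).
K_a = lim_{s→0} s^2·G(s) = K·2 / (10·11·13·17) = (1/12155)·K.
e_ss = 12/K_a = 2431 ⇒ K_a = 12/2431 ⇒ K = (12/2431)/(1/12155) = 60.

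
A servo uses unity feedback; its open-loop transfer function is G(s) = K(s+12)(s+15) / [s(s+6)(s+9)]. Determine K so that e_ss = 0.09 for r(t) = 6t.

G(s) has one factor of s in the denominator, so the system is type 1.
K_v = lim_{s→0} s·G(s) = K·12·15 / (6·9) = (10/3)·K.
e_ss = 6/K_v = 0.09 ⇒ K_v = 200/3 ⇒ K = (200/3)/(10/3) = 20.

20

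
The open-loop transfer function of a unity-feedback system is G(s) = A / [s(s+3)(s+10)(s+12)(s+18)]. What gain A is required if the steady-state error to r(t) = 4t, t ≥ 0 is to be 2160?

G(s) has one factor of s in the denominator, so the system is type 1.
K_v = lim_{s→0} s·G(s) = A / (3·10·12·18) = (1/6480)·A.
e_ss = 4/K_v = 2160 ⇒ K_v = 1/540 ⇒ A = (1/540)/(1/6480) = 12.

12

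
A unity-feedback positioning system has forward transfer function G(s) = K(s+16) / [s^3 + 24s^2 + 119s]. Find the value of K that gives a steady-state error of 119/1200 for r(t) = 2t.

Factoring s from the denominator leaves a polynomial with constant term 119, so the system is type 1.
K_v = lim_{s→0} s·G(s) = K·16 / 119 = (16/119)·K.
e_ss = 2/K_v = 119/1200 ⇒ K_v = 2400/119 ⇒ K = (2400/119)/(16/119) = 150.

150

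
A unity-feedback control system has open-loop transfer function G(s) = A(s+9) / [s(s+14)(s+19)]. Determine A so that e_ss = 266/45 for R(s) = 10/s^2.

50

The open loop has one pole at the origin → type 1 system.
K_v = lim_{s→0} s·G(s) = A·9 / (14·19) = (9/266)·A.
e_ss = 10/K_v = 266/45 ⇒ K_v = 225/133 ⇒ A = (225/133)/(9/266) = 50.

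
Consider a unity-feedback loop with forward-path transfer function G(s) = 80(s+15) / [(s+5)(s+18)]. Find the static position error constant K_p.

The open loop has no poles at the origin → type 0 system.
K_p = lim_{s→0} G(s) = 80·15 / (5·18) = 40/3.

40/3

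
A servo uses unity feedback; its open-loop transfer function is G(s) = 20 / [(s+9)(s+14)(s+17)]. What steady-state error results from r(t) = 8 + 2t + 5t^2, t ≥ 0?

infinity

No free integrators in G(s): this is a type 0 system. Treating each term separately:
  • 8: e_ss = 8/(1+K_p) with K_p=10/1071 → 8568/1081.
  • 2t: a type-0 system cannot track it, e_ss → ∞.
  • 5t^2: a type-0 system cannot track it, e_ss → ∞.
The unbounded component dominates.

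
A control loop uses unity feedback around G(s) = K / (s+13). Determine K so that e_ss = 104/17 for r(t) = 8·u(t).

4

No free integrators in G(s): this is a type 0 system.
K_p = lim_{s→0} G(s) = K / (13) = (1/13)·K.
e_ss = 8/(1 + K_p) = 104/17 ⇒ 1 + (1/13)·K = 17/13 ⇒ K = 4.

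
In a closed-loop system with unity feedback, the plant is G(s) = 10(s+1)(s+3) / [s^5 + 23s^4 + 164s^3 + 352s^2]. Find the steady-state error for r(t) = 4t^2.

1408/15

Factoring s^2 from the denominator leaves a polynomial with constant term 352, so the system is type 2.
K_a = lim_{s→0} s^2·G(s) = 10·1·3 / 352 = 15/176.
r(t) = 4t^2 gives R(s) = 8/s^3.
e_ss = 8/K_a = 8/(15/176) = 1408/15.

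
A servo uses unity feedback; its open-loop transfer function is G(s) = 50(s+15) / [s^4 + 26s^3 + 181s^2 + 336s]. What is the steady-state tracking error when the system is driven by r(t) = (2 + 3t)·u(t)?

1.344

Factoring s from the denominator leaves a polynomial with constant term 336, so the system is type 1. By superposition:
  • 2: tracked with zero error.
  • 3t: e_ss = 3/K_v with K_v=125/56 → 1.344.
Total e_ss = 1.344.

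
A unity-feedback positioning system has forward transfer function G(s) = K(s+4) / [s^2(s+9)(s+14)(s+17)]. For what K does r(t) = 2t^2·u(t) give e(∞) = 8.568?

The open loop has two poles at the origin → type 2 system.
K_a = lim_{s→0} s^2·G(s) = K·4 / (9·14·17) = (2/1071)·K.
e_ss = 4/K_a = 8.568 ⇒ K_a = 500/1071 ⇒ K = (500/1071)/(2/1071) = 250.

250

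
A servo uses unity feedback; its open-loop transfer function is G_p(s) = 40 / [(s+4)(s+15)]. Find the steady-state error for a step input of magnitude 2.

1.2

System type = 0 (no poles at s=0).
K_p = lim_{s→0} G_p(s) = 40 / (4·15) = 2/3.
e_ss = 2/(1 + K_p) = 2/(5/3) = 1.2.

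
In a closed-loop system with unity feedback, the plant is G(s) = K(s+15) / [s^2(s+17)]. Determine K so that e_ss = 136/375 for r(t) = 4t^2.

Two free integrators in G(s): this is a type 2 system.
K_a = lim_{s→0} s^2·G(s) = K·15 / (17) = (15/17)·K.
e_ss = 8/K_a = 136/375 ⇒ K_a = 375/17 ⇒ K = (375/17)/(15/17) = 25.

25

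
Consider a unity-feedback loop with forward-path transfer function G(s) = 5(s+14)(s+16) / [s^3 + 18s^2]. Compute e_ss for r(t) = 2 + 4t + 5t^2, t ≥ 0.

9/56

Factoring s^2 from the denominator leaves a polynomial with constant term 18, so the system is type 2. By superposition:
  • 2: tracked with zero error.
  • 4t: tracked with zero error.
  • 5t^2: e_ss = 10/K_a with K_a=560/9 → 9/56.
Total e_ss = 9/56.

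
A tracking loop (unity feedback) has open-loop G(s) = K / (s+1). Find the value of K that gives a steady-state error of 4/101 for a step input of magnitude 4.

100

No free integrators in G(s): this is a type 0 system.
K_p = lim_{s→0} G(s) = K / (1) = 1·K.
e_ss = 4/(1 + K_p) = 4/101 ⇒ 1 + 1·K = 101 ⇒ K = 100.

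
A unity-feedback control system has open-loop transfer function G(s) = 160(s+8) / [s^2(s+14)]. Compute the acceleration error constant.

The open loop has two poles at the origin → type 2 system.
K_a = lim_{s→0} s^2·G(s) = 160·8 / (14) = 640/7.

640/7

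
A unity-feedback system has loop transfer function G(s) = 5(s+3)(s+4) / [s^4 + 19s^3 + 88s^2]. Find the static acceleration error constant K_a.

15/22

Factoring s^2 from the denominator leaves a polynomial with constant term 88, so the system is type 2.
K_a = lim_{s→0} s^2·G(s) = 5·3·4 / 88 = 15/22.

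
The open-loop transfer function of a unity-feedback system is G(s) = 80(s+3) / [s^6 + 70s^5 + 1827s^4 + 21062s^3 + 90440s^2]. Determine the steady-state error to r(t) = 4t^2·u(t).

Factoring s^2 from the denominator leaves a polynomial with constant term 90440, so the system is type 2.
K_a = lim_{s→0} s^2·G(s) = 80·3 / 90440 = 6/2261.
r(t) = 4t^2 gives R(s) = 8/s^3.
e_ss = 8/K_a = 8/(6/2261) = 9044/3.

9044/3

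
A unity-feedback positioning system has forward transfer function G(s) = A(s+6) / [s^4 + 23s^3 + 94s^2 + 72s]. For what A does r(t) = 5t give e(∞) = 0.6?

100

Factoring s from the denominator leaves a polynomial with constant term 72, so the system is type 1.
K_v = lim_{s→0} s·G(s) = A·6 / 72 = (1/12)·A.
e_ss = 5/K_v = 0.6 ⇒ K_v = 25/3 ⇒ A = (25/3)/(1/12) = 100.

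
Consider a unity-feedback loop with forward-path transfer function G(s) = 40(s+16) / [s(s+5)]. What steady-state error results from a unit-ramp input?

1/128

One free integrator in G(s): this is a type 1 system.
K_v = lim_{s→0} s·G(s) = 40·16 / (5) = 128.
e_ss = 1/K_v = 1/128.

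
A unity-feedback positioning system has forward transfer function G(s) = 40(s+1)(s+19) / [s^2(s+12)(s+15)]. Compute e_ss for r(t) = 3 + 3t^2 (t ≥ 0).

27/19

The open loop has two poles at the origin → type 2 system. Treating each term separately:
  • 3: tracked with zero error.
  • 3t^2: e_ss = 6/K_a with K_a=38/9 → 27/19.
Total e_ss = 27/19.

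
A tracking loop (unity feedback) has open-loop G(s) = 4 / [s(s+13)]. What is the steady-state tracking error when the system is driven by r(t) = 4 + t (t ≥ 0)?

System type = 1 (one pole at s=0). Treating each term separately:
  • 4: tracked with zero error.
  • t: e_ss = 1/K_v with K_v=4/13 → 3.25.
Total e_ss = 3.25.

3.25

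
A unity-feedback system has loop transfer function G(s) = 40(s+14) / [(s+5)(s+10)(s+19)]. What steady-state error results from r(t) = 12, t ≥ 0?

1140/151

G(s) has no factors of s in the denominator, so the system is type 0.
K_p = lim_{s→0} G(s) = 40·14 / (5·10·19) = 56/95.
e_ss = 12/(1 + K_p) = 12/(151/95) = 1140/151.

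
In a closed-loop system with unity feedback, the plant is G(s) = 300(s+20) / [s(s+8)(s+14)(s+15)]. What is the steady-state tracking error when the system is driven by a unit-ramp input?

0.28

G(s) has one factor of s in the denominator, so the system is type 1.
K_v = lim_{s→0} s·G(s) = 300·20 / (8·14·15) = 25/7.
e_ss = 1/K_v = 1/(25/7) = 0.28.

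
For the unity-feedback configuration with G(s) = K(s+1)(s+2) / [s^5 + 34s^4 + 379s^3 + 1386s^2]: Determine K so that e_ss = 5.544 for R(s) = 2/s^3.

250

Factoring s^2 from the denominator leaves a polynomial with constant term 1386, so the system is type 2.
K_a = lim_{s→0} s^2·G(s) = K·1·2 / 1386 = (1/693)·K.
e_ss = 2/K_a = 5.544 ⇒ K_a = 250/693 ⇒ K = (250/693)/(1/693) = 250.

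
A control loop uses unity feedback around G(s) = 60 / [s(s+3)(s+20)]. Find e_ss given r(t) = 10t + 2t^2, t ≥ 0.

infinity

One free integrator in G(s): this is a type 1 system. Treating each term separately:
  • 10t: e_ss = 10/K_v with K_v=1 → 10.
  • 2t^2: a type-1 system cannot track it, e_ss → ∞.
The unbounded component dominates.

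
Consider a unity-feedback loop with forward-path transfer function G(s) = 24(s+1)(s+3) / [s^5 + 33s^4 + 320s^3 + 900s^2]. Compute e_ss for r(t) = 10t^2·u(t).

250

The denominator has no term below 900s^2 — 2 poles at s=0, type 2.
K_a = lim_{s→0} s^2·G(s) = 24·1·3 / 900 = 0.08.
r(t) = 10t^2 gives R(s) = 20/s^3.
e_ss = 20/K_a = 20/0.08 = 250.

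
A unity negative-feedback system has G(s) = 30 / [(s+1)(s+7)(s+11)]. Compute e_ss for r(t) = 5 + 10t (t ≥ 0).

infinity

System type = 0 (no poles at s=0). Treating each term separately:
  • 5: e_ss = 5/(1+K_p) with K_p=30/77 → 385/107.
  • 10t: a type-0 system cannot track it, e_ss → ∞.
The unbounded component dominates.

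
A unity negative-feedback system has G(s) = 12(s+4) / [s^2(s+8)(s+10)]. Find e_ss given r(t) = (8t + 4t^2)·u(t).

Two free integrators in G(s): this is a type 2 system. Taking each input component in turn:
  • 8t: tracked with zero error.
  • 4t^2: e_ss = 8/K_a with K_a=0.6 → 40/3.
Total e_ss = 40/3.

40/3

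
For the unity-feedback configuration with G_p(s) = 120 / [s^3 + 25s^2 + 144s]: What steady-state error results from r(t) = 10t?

12

The denominator has no term below 144s — 1 pole at s=0, type 1.
K_v = lim_{s→0} s·G_p(s) = 120 / 144 = 5/6.
e_ss = 10/K_v = 10/(5/6) = 12.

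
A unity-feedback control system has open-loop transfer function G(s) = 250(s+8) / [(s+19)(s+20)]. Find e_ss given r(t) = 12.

System type = 0 (no poles at s=0).
K_p = lim_{s→0} G(s) = 250·8 / (19·20) = 100/19.
e_ss = 12/(1 + K_p) = 12/(119/19) = 228/119.

228/119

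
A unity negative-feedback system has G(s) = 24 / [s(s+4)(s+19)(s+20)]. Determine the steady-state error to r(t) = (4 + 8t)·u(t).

G(s) has one factor of s in the denominator, so the system is type 1. Taking each input component in turn:
  • 4: tracked with zero error.
  • 8t: e_ss = 8/K_v with K_v=3/190 → 1520/3.
Total e_ss = 1520/3.

1520/3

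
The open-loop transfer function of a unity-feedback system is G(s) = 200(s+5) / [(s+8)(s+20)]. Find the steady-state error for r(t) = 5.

System type = 0 (no poles at s=0).
K_p = lim_{s→0} G(s) = 200·5 / (8·20) = 6.25.
e_ss = 5/(1 + K_p) = 5/7.25 = 20/29.

20/29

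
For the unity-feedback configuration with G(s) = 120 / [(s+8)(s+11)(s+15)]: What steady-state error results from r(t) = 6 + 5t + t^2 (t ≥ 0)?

infinity

The open loop has no poles at the origin → type 0 system. By superposition:
  • 6: e_ss = 6/(1+K_p) with K_p=1/11 → 5.5.
  • 5t: a type-0 system cannot track it, e_ss → ∞.
  • t^2: a type-0 system cannot track it, e_ss → ∞.
The unbounded component dominates.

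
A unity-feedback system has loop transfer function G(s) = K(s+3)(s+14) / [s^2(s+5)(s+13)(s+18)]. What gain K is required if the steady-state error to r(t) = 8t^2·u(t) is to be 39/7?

80

System type = 2 (two poles at s=0).
K_a = lim_{s→0} s^2·G(s) = K·3·14 / (5·13·18) = (7/195)·K.
e_ss = 16/K_a = 39/7 ⇒ K_a = 112/39 ⇒ K = (112/39)/(7/195) = 80.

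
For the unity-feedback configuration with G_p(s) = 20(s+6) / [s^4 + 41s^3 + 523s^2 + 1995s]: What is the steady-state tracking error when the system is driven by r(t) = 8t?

133

Lowest-order denominator term is 1995s, so the open loop has 1 pole at the origin → type 1 system.
K_v = lim_{s→0} s·G_p(s) = 20·6 / 1995 = 8/133.
e_ss = 8/K_v = 8/(8/133) = 133.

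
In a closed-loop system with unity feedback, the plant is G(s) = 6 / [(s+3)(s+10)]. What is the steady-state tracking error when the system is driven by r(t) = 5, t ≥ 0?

The open loop has no poles at the origin → type 0 system.
K_p = lim_{s→0} G(s) = 6 / (3·10) = 0.2.
e_ss = 5/(1 + K_p) = 5/1.2 = 25/6.

25/6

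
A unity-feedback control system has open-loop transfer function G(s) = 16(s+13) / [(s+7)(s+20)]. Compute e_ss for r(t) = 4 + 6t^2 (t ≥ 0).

infinity

System type = 0 (no poles at s=0). Treating each term separately:
  • 4: e_ss = 4/(1+K_p) with K_p=52/35 → 140/87.
  • 6t^2: a type-0 system cannot track it, e_ss → ∞.
The unbounded component dominates.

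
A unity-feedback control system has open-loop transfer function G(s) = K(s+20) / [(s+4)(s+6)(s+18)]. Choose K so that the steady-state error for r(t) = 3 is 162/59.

The open loop has no poles at the origin → type 0 system.
K_p = lim_{s→0} G(s) = K·20 / (4·6·18) = (5/108)·K.
e_ss = 3/(1 + K_p) = 162/59 ⇒ 1 + (5/108)·K = 59/54 ⇒ K = 2.

2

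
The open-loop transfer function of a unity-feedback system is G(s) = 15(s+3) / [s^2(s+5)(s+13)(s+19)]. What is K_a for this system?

System type = 2 (two poles at s=0).
K_a = lim_{s→0} s^2·G(s) = 15·3 / (5·13·19) = 9/247.

9/247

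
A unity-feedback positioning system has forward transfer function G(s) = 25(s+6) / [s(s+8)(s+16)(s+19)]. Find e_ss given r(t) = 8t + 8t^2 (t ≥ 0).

infinity

One free integrator in G(s): this is a type 1 system. By superposition:
  • 8t: e_ss = 8/K_v with K_v=75/1216 → 9728/75.
  • 8t^2: a type-1 system cannot track it, e_ss → ∞.
The unbounded component dominates.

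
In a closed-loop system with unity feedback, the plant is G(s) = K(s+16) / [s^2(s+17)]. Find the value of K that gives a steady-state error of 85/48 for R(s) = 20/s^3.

System type = 2 (two poles at s=0).
K_a = lim_{s→0} s^2·G(s) = K·16 / (17) = (16/17)·K.
e_ss = 20/K_a = 85/48 ⇒ K_a = 192/17 ⇒ K = (192/17)/(16/17) = 12.

12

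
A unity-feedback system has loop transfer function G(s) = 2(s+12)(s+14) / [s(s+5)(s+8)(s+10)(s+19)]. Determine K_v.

21/475

System type = 1 (one pole at s=0).
K_v = lim_{s→0} s·G(s) = 2·12·14 / (5·8·10·19) = 21/475.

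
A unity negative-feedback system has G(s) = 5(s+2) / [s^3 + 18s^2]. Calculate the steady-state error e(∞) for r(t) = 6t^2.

21.6

The denominator has no term below 18s^2 — 2 poles at s=0, type 2.
K_a = lim_{s→0} s^2·G(s) = 5·2 / 18 = 5/9.
r(t) = 6t^2 gives R(s) = 12/s^3.
e_ss = 12/K_a = 12/(5/9) = 21.6.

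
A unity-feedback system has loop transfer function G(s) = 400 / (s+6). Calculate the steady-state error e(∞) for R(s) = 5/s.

15/203

No free integrators in G(s): this is a type 0 system.
K_p = lim_{s→0} G(s) = 400 / (6) = 200/3.
e_ss = 5/(1 + K_p) = 5/(203/3) = 15/203.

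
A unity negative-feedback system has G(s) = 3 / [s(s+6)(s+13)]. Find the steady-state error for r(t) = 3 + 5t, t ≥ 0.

130

System type = 1 (one pole at s=0). Treating each term separately:
  • 3: tracked with zero error.
  • 5t: e_ss = 5/K_v with K_v=1/26 → 130.
Total e_ss = 130.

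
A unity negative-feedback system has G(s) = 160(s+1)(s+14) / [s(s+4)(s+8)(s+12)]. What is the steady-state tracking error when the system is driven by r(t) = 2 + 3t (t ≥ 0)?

The open loop has one pole at the origin → type 1 system. Treating each term separately:
  • 2: tracked with zero error.
  • 3t: e_ss = 3/K_v with K_v=35/6 → 18/35.
Total e_ss = 18/35.

18/35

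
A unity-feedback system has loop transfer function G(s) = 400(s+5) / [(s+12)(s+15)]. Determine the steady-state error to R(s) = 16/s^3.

infinity

No free integrators in G(s): this is a type 0 system.
K_a = lim_{s→0} s^2·G(s) = 0; the steady-state error to this parabolic input grows without bound.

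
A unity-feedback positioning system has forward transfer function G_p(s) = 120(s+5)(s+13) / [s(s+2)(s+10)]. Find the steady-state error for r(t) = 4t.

2/195

The open loop has one pole at the origin → type 1 system.
K_v = lim_{s→0} s·G_p(s) = 120·5·13 / (2·10) = 390.
e_ss = 4/K_v = 4/390 = 2/195.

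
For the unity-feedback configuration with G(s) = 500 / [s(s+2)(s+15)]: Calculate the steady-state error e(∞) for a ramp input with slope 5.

System type = 1 (one pole at s=0).
K_v = lim_{s→0} s·G(s) = 500 / (2·15) = 50/3.
e_ss = 5/K_v = 5/(50/3) = 0.3.

0.3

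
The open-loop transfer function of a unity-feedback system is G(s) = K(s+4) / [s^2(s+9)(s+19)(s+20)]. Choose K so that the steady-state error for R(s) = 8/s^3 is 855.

Two free integrators in G(s): this is a type 2 system.
K_a = lim_{s→0} s^2·G(s) = K·4 / (9·19·20) = (1/855)·K.
e_ss = 8/K_a = 855 ⇒ K_a = 8/855 ⇒ K = (8/855)/(1/855) = 8.

8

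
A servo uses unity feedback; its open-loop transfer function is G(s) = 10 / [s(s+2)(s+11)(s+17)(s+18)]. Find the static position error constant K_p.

K_p = lim_{s→0} G(s); with 1 pole at the origin the limit diverges, so K_p = ∞.

infinity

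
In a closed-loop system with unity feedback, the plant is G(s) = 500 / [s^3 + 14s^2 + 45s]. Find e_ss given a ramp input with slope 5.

Factoring s from the denominator leaves a polynomial with constant term 45, so the system is type 1.
K_v = lim_{s→0} s·G(s) = 500 / 45 = 100/9.
e_ss = 5/K_v = 5/(100/9) = 0.45.

0.45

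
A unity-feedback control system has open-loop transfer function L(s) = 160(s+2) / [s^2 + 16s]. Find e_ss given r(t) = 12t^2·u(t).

infinity

The denominator has no term below 16s — 1 pole at s=0, type 1.
For a type-1 system K_a = 0, so e_ss to a parabolic input is unbounded.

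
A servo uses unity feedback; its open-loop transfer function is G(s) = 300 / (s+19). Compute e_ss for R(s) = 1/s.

19/319

System type = 0 (no poles at s=0).
K_p = lim_{s→0} G(s) = 300 / (19) = 300/19.
e_ss = 1/(1 + K_p) = 1/(319/19) = 19/319.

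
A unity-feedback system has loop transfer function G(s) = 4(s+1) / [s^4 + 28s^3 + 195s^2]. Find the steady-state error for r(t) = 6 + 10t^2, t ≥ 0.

Factoring s^2 from the denominator leaves a polynomial with constant term 195, so the system is type 2. Treating each term separately:
  • 6: tracked with zero error.
  • 10t^2: e_ss = 20/K_a with K_a=4/195 → 975.
Total e_ss = 975.

975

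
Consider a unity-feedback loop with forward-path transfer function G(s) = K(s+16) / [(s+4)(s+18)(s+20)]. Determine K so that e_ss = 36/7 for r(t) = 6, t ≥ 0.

G(s) has no factors of s in the denominator, so the system is type 0.
K_p = lim_{s→0} G(s) = K·16 / (4·18·20) = (1/90)·K.
e_ss = 6/(1 + K_p) = 36/7 ⇒ 1 + (1/90)·K = 7/6 ⇒ K = 15.

15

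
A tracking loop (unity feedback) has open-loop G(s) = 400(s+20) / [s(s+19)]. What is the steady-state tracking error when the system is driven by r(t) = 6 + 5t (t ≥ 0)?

One free integrator in G(s): this is a type 1 system. By superposition:
  • 6: tracked with zero error.
  • 5t: e_ss = 5/K_v with K_v=8000/19 → 19/1600.
Total e_ss = 19/1600.

19/1600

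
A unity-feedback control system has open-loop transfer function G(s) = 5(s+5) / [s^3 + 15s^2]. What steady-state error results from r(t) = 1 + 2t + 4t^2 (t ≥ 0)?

Lowest-order denominator term is 15s^2, so the open loop has 2 poles at the origin → type 2 system. Treating each term separately:
  • 1: tracked with zero error.
  • 2t: tracked with zero error.
  • 4t^2: e_ss = 8/K_a with K_a=5/3 → 4.8.
Total e_ss = 4.8.

4.8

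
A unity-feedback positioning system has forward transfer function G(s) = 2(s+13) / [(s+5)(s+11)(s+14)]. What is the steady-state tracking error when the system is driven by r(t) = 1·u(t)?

385/398

No free integrators in G(s): this is a type 0 system.
K_p = lim_{s→0} G(s) = 2·13 / (5·11·14) = 13/385.
e_ss = 1/(1 + K_p) = 1/(398/385) = 385/398.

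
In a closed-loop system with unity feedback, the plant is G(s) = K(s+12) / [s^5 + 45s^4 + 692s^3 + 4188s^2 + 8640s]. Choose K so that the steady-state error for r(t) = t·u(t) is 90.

Lowest-order denominator term is 8640s, so the open loop has 1 pole at the origin → type 1 system.
K_v = lim_{s→0} s·G(s) = K·12 / 8640 = (1/720)·K.
e_ss = 1/K_v = 90 ⇒ K_v = 1/90 ⇒ K = (1/90)/(1/720) = 8.

8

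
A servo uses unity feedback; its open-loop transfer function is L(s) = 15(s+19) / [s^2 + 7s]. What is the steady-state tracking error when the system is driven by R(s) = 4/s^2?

28/285

The denominator has no term below 7s — 1 pole at s=0, type 1.
K_v = lim_{s→0} s·L(s) = 15·19 / 7 = 285/7.
e_ss = 4/K_v = 4/(285/7) = 28/285.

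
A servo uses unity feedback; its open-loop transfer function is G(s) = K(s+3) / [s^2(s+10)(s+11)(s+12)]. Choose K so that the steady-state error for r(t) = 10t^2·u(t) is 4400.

2

System type = 2 (two poles at s=0).
K_a = lim_{s→0} s^2·G(s) = K·3 / (10·11·12) = (1/440)·K.
e_ss = 20/K_a = 4400 ⇒ K_a = 1/220 ⇒ K = (1/220)/(1/440) = 2.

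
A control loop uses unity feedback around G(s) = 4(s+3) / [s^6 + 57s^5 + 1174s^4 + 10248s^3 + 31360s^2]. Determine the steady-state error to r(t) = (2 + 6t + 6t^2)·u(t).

Factoring s^2 from the denominator leaves a polynomial with constant term 31360, so the system is type 2. Treating each term separately:
  • 2: tracked with zero error.
  • 6t: tracked with zero error.
  • 6t^2: e_ss = 12/K_a with K_a=3/7840 → 31360.
Total e_ss = 31360.

31360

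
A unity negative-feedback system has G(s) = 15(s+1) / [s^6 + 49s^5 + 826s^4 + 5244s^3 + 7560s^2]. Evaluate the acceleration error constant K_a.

1/504

The denominator has no term below 7560s^2 — 2 poles at s=0, type 2.
K_a = lim_{s→0} s^2·G(s) = 15·1 / 7560 = 1/504.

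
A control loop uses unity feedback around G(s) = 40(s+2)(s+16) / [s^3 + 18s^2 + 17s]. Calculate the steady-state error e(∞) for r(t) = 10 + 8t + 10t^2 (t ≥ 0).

infinity

Factoring s from the denominator leaves a polynomial with constant term 17, so the system is type 1. Taking each input component in turn:
  • 10: tracked with zero error.
  • 8t: e_ss = 8/K_v with K_v=1280/17 → 17/160.
  • 10t^2: a type-1 system cannot track it, e_ss → ∞.
The unbounded component dominates.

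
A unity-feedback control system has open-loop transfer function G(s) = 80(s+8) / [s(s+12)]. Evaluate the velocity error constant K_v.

160/3

G(s) has one factor of s in the denominator, so the system is type 1.
K_v = lim_{s→0} s·G(s) = 80·8 / (12) = 160/3.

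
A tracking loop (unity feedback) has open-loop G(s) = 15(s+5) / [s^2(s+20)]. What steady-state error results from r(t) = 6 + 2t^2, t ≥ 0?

The open loop has two poles at the origin → type 2 system. Treating each term separately:
  • 6: tracked with zero error.
  • 2t^2: e_ss = 4/K_a with K_a=3.75 → 16/15.
Total e_ss = 16/15.

16/15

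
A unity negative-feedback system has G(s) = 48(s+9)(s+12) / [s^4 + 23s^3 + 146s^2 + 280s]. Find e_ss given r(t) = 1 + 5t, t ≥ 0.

175/648

The denominator has no term below 280s — 1 pole at s=0, type 1. Taking each input component in turn:
  • 1: tracked with zero error.
  • 5t: e_ss = 5/K_v with K_v=648/35 → 175/648.
Total e_ss = 175/648.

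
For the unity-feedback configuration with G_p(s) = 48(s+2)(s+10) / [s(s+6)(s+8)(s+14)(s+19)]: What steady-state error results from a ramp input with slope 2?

26.6

G_p(s) has one factor of s in the denominator, so the system is type 1.
K_v = lim_{s→0} s·G_p(s) = 48·2·10 / (6·8·14·19) = 10/133.
e_ss = 2/K_v = 2/(10/133) = 26.6.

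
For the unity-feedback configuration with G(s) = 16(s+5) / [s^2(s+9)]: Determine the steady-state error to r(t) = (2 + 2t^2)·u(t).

0.45

Two free integrators in G(s): this is a type 2 system. Taking each input component in turn:
  • 2: tracked with zero error.
  • 2t^2: e_ss = 4/K_a with K_a=80/9 → 0.45.
Total e_ss = 0.45.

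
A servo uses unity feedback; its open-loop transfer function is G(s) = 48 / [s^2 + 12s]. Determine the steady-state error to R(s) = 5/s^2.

The denominator has no term below 12s — 1 pole at s=0, type 1.
K_v = lim_{s→0} s·G(s) = 48 / 12 = 4.
e_ss = 5/K_v = 5/4 = 1.25.

1.25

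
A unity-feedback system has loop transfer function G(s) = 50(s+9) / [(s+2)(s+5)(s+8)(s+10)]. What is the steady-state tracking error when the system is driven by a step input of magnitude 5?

3.2

System type = 0 (no poles at s=0).
K_p = lim_{s→0} G(s) = 50·9 / (2·5·8·10) = 0.5625.
e_ss = 5/(1 + K_p) = 5/1.5625 = 3.2.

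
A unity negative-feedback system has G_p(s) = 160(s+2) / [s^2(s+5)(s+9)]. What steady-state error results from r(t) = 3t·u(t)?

The open loop has two poles at the origin → type 2 system.
K_v = ∞ for a type-2 system; e_ss to a ramp is zero.

0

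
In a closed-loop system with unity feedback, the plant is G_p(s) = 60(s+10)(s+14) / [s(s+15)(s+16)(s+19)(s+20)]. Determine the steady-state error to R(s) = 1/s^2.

One free integrator in G_p(s): this is a type 1 system.
K_v = lim_{s→0} s·G_p(s) = 60·10·14 / (15·16·19·20) = 7/76.
e_ss = 1/K_v = 1/(7/76) = 76/7.

76/7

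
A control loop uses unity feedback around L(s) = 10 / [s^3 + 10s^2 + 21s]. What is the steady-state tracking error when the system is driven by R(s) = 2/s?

The denominator has no term below 21s — 1 pole at s=0, type 1.
A type-1 system has K_p = ∞, so it tracks a step input with zero steady-state error.

0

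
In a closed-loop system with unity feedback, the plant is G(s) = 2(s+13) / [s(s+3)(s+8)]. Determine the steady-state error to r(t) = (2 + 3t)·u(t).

G(s) has one factor of s in the denominator, so the system is type 1. Treating each term separately:
  • 2: tracked with zero error.
  • 3t: e_ss = 3/K_v with K_v=13/12 → 36/13.
Total e_ss = 36/13.

36/13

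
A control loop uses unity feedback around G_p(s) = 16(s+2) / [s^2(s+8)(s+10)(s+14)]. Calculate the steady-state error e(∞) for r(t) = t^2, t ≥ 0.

70

Two free integrators in G_p(s): this is a type 2 system.
K_a = lim_{s→0} s^2·G_p(s) = 16·2 / (8·10·14) = 1/35.
r(t) = t^2 gives R(s) = 2/s^3.
e_ss = 2/K_a = 2/(1/35) = 70.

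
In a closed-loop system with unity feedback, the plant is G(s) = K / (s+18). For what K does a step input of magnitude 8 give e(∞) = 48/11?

The open loop has no poles at the origin → type 0 system.
K_p = lim_{s→0} G(s) = K / (18) = (1/18)·K.
e_ss = 8/(1 + K_p) = 48/11 ⇒ 1 + (1/18)·K = 11/6 ⇒ K = 15.

15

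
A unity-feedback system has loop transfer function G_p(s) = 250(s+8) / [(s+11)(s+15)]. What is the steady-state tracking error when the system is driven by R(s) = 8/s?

System type = 0 (no poles at s=0).
K_p = lim_{s→0} G_p(s) = 250·8 / (11·15) = 400/33.
e_ss = 8/(1 + K_p) = 8/(433/33) = 264/433.

264/433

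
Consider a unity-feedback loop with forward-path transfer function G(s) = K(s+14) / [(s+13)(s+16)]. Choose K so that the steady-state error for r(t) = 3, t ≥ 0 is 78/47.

12

The open loop has no poles at the origin → type 0 system.
K_p = lim_{s→0} G(s) = K·14 / (13·16) = (7/104)·K.
e_ss = 3/(1 + K_p) = 78/47 ⇒ 1 + (7/104)·K = 47/26 ⇒ K = 12.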